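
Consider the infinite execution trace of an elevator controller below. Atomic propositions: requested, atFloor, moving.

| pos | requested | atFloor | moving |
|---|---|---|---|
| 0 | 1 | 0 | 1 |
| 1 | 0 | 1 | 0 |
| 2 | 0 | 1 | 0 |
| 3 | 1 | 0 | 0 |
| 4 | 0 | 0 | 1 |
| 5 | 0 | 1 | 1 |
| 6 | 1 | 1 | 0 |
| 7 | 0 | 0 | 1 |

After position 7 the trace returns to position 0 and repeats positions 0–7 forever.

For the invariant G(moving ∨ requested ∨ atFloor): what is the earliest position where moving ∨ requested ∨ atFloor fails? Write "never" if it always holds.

never

moving ∨ requested ∨ atFloor holds at every position 0..7, and those are all the positions the trace ever visits, so the invariant G(moving ∨ requested ∨ atFloor) is never violated.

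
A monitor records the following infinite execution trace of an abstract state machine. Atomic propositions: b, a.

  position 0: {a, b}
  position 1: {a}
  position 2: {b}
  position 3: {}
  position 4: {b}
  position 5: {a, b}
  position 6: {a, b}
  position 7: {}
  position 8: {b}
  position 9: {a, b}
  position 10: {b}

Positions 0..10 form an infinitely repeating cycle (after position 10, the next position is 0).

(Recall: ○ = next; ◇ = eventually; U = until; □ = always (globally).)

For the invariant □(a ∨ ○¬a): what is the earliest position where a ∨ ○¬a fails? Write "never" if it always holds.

4

Check a ∨ ○¬a at each position in order: 0 ✓, 1 ✓, 2 ✓, 3 ✓.
At position 4 the labels are {b} and the next position 5 has {a, b}, so a ∨ ○¬a is false there. This is the first violation.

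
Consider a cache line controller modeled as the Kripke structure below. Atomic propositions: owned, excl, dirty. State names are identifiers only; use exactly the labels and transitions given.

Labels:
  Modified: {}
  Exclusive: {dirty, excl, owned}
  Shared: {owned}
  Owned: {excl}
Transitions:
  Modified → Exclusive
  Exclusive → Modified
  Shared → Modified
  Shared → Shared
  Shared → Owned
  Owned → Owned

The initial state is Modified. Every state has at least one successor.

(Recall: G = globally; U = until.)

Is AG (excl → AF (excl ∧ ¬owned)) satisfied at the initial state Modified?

States satisfying excl → AF (excl ∧ ¬owned): {Modified, Shared, Owned}.
States satisfying AG (excl → AF (excl ∧ ¬owned)): {Owned}.
Exclusive is reachable from Modified and violates excl → AF (excl ∧ ¬owned), so AG fails at Modified.
Modified ∉ Sat(AG (excl → AF (excl ∧ ¬owned))).

No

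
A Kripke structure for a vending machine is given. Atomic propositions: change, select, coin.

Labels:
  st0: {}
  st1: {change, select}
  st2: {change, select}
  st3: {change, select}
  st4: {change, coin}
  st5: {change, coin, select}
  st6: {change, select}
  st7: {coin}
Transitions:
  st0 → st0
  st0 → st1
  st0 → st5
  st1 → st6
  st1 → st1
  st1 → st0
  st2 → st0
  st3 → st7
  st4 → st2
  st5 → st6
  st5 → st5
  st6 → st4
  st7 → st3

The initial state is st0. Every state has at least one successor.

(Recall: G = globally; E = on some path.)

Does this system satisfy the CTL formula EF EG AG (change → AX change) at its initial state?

No

States satisfying EG AG (change → AX change): ∅.
States satisfying EF EG AG (change → AX change): ∅.
No suitable path/successor from st0 witnesses the formula.
st0 ∉ Sat(EF EG AG (change → AX change)).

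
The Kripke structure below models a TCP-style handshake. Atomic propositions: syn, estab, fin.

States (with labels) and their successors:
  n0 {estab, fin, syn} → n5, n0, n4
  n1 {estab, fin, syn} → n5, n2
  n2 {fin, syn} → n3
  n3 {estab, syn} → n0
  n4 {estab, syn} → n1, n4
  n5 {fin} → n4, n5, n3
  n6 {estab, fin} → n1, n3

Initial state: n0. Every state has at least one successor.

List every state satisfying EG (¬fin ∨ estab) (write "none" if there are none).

States satisfying ¬fin ∨ estab: {n0, n1, n3, n4, n6}.
States satisfying EG (¬fin ∨ estab): {n0, n3, n4, n6}.

{n0, n3, n4, n6}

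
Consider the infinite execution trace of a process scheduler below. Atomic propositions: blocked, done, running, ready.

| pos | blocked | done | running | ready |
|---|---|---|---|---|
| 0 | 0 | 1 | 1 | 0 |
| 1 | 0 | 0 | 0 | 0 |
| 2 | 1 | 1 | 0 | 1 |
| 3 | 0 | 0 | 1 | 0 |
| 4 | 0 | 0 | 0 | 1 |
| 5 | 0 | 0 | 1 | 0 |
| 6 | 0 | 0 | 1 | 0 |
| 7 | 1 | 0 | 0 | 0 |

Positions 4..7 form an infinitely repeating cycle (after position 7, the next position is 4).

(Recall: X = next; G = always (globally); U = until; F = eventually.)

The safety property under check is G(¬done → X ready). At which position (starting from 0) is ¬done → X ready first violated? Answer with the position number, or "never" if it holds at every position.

4

Check ¬done → X ready at each position in order: 0 ✓, 1 ✓, 2 ✓, 3 ✓.
At position 4 the labels are {ready} and the next position 5 has {running}, so ¬done → X ready is false there. This is the first violation.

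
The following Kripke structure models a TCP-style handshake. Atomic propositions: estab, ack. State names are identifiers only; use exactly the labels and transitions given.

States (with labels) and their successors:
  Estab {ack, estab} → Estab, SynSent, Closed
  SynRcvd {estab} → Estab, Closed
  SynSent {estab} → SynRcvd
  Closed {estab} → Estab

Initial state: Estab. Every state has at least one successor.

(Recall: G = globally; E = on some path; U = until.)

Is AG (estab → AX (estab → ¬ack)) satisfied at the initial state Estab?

Does not hold

States satisfying estab → AX (estab → ¬ack): {SynSent}.
States satisfying AG (estab → AX (estab → ¬ack)): ∅.
Closed is reachable from Estab and violates estab → AX (estab → ¬ack), so AG fails at Estab.
Estab ∉ Sat(AG (estab → AX (estab → ¬ack))).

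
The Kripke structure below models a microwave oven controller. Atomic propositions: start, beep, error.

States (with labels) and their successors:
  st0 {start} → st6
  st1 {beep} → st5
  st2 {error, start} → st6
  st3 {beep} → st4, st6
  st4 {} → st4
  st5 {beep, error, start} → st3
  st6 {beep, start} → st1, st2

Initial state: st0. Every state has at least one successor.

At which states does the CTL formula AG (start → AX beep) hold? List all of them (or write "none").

States satisfying start → AX beep: {st0, st1, st2, st3, st4, st5}.
States satisfying AG (start → AX beep): {st4}.

{st4}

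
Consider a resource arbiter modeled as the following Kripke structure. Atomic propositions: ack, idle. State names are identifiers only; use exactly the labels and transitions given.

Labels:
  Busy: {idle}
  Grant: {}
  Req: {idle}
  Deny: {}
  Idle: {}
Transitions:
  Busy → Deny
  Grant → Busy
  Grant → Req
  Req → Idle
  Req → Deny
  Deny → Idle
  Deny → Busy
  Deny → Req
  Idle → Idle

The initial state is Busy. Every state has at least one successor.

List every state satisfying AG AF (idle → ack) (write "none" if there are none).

{Busy, Grant, Req, Deny, Idle}

States satisfying AF (idle → ack): {Busy, Grant, Req, Deny, Idle}.
States satisfying AG AF (idle → ack): {Busy, Grant, Req, Deny, Idle}.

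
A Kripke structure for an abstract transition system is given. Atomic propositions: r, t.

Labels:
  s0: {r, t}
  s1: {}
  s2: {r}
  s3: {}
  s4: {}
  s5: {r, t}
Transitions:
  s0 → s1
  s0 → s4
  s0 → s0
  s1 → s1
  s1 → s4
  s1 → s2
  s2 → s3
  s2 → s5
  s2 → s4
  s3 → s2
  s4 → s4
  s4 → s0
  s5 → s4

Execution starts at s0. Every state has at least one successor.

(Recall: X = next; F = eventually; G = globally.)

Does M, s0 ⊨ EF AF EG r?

Satisfied

States satisfying AF EG r: {s0}.
States satisfying EF AF EG r: {s0, s1, s2, s3, s4, s5}.
Some path from s0 reaches a state where AF EG r holds.
s0 ∈ Sat(EF AF EG r).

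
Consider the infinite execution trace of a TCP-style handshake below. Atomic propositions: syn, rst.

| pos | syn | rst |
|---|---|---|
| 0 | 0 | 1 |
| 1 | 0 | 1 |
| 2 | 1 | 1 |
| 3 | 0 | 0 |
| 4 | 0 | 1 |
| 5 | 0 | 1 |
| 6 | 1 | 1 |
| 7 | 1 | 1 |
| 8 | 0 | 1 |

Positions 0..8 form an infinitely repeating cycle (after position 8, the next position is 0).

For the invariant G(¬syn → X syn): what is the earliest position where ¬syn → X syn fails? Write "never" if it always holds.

0

At position 0 the labels are {rst} and the next position 1 has {rst}, so ¬syn → X syn is false there. This is the first violation.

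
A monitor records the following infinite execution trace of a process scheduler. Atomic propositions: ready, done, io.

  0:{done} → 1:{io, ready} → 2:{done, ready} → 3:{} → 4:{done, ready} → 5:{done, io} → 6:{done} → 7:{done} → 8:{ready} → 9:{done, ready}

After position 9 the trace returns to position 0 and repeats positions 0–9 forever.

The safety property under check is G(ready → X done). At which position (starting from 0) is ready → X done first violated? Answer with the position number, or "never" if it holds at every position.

Check ready → X done at each position in order: 0 ✓, 1 ✓.
At position 2 the labels are {done, ready} and the next position 3 has {}, so ready → X done is false there. This is the first violation.

2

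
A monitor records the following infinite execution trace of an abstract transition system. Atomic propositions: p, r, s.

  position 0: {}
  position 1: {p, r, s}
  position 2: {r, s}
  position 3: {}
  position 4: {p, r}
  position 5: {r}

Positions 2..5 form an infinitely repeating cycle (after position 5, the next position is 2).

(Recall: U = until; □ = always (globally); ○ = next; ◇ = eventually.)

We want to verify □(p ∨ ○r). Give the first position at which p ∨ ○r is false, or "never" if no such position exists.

2

Check p ∨ ○r at each position in order: 0 ✓, 1 ✓.
At position 2 the labels are {r, s} and the next position 3 has {}, so p ∨ ○r is false there. This is the first violation.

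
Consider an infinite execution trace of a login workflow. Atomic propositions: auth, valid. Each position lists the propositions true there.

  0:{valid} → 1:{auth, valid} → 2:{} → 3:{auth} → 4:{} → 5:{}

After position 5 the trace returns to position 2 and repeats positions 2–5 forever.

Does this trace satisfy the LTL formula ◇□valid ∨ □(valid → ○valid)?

No

□valid is false at every position 0..5, so it never becomes true and ◇□valid fails.
valid → ○valid must hold at every position from 0 onward. It fails at position 1, so □(valid → ○valid) is false.
Positions where valid holds: 0, 1.
Check ○valid at each: 0→ok, 1→fails.
At position 0: ◇□valid is false; □(valid → ○valid) is false; so ◇□valid ∨ □(valid → ○valid) is false.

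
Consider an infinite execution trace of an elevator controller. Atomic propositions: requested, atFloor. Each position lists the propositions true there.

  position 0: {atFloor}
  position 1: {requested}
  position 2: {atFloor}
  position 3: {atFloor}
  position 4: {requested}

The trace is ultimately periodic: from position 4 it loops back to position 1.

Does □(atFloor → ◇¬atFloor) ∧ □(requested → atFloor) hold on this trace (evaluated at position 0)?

Does not hold

atFloor → ◇¬atFloor holds at every position 0..4, and those are all positions ever visited, so □(atFloor → ◇¬atFloor) holds.
Positions where atFloor holds: 0, 2, 3.
Check ◇¬atFloor at each: 0→ok, 2→ok, 3→ok.
requested → atFloor must hold at every position from 0 onward. It fails at position 1, so □(requested → atFloor) is false.
Positions where requested holds: 1, 4.
Check atFloor at each: 1→fails, 4→fails.
At position 0: □(atFloor → ◇¬atFloor) is true; □(requested → atFloor) is false; so □(atFloor → ◇¬atFloor) ∧ □(requested → atFloor) is false.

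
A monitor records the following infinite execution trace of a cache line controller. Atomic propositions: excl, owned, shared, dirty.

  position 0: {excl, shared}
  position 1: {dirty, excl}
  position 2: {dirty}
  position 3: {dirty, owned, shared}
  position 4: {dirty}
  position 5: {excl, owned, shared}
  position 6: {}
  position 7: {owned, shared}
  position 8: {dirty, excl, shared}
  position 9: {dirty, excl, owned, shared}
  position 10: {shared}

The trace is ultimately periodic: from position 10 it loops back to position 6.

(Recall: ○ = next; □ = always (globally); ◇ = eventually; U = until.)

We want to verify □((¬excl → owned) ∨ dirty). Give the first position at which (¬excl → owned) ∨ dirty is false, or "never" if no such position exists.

6

Check (¬excl → owned) ∨ dirty at each position in order: 0 ✓, 1 ✓, 2 ✓, 3 ✓, 4 ✓, 5 ✓.
At position 6 the labels are {}, so (¬excl → owned) ∨ dirty is false there. This is the first violation.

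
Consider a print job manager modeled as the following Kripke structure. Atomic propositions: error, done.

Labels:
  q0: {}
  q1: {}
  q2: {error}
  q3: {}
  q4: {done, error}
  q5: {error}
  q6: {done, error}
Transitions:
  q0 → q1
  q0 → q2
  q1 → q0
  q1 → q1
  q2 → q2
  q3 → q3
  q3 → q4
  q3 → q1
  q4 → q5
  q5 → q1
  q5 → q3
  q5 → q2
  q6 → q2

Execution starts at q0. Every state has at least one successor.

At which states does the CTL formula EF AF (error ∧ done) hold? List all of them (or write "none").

{q3, q4, q5, q6}

States satisfying AF (error ∧ done): {q4, q6}.
States satisfying EF AF (error ∧ done): {q3, q4, q5, q6}.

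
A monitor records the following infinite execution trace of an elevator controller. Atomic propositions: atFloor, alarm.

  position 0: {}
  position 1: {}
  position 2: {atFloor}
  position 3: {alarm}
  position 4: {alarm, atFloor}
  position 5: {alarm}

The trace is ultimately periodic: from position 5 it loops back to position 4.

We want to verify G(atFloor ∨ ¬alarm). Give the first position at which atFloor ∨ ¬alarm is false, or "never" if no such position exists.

Check atFloor ∨ ¬alarm at each position in order: 0 ✓, 1 ✓, 2 ✓.
At position 3 the labels are {alarm}, so atFloor ∨ ¬alarm is false there. This is the first violation.

3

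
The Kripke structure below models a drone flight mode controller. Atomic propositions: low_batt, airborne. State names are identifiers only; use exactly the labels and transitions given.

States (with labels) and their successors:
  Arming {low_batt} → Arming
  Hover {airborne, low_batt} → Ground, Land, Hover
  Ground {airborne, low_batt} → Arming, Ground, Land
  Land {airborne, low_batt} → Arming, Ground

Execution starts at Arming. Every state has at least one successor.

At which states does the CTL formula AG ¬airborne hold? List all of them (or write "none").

{Arming}

States satisfying ¬airborne: {Arming}.
States satisfying AG ¬airborne: {Arming}.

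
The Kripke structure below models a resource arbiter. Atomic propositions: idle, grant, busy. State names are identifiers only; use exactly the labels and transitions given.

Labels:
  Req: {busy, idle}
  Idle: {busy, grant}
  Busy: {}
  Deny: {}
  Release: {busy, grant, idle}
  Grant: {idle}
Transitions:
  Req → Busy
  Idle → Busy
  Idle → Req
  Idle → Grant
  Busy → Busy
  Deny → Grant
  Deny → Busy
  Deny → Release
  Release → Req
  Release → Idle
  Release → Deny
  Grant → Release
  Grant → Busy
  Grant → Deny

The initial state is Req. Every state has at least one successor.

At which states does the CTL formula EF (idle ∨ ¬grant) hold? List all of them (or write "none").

States satisfying idle ∨ ¬grant: {Req, Busy, Deny, Release, Grant}.
States satisfying EF (idle ∨ ¬grant): {Req, Idle, Busy, Deny, Release, Grant}.

{Req, Idle, Busy, Deny, Release, Grant}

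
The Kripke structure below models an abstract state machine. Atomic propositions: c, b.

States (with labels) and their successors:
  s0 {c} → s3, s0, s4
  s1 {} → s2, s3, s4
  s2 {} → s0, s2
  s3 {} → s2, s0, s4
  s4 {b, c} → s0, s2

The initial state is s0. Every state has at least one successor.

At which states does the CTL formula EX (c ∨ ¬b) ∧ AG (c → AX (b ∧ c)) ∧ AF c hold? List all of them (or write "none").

none

States satisfying c ∨ ¬b: {s0, s1, s2, s3, s4}.
States satisfying EX (c ∨ ¬b): {s0, s1, s2, s3, s4}.
States satisfying c → AX (b ∧ c): {s1, s2, s3}.
States satisfying AG (c → AX (b ∧ c)): ∅.
States satisfying c: {s0, s4}.
States satisfying AF c: {s0, s4}.
States satisfying AG (c → AX (b ∧ c)) ∧ AF c: ∅.
States satisfying EX (c ∨ ¬b) ∧ AG (c → AX (b ∧ c)) ∧ AF c: ∅.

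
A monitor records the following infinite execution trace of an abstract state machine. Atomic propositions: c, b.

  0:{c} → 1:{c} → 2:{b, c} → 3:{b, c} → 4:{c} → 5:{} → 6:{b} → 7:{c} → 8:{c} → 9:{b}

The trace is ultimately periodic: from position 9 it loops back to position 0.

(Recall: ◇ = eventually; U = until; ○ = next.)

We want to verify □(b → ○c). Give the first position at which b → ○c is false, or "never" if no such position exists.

b → ○c holds at every position 0..9, and those are all the positions the trace ever visits, so the invariant □(b → ○c) is never violated.

never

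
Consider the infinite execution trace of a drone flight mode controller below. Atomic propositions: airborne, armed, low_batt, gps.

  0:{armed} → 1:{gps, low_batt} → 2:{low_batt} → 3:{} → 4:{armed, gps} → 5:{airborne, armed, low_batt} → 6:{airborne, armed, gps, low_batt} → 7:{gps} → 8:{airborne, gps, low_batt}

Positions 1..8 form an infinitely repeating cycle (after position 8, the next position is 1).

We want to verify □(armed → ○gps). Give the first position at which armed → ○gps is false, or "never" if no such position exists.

Check armed → ○gps at each position in order: 0 ✓, 1 ✓, 2 ✓, 3 ✓.
At position 4 the labels are {armed, gps} and the next position 5 has {airborne, armed, low_batt}, so armed → ○gps is false there. This is the first violation.

4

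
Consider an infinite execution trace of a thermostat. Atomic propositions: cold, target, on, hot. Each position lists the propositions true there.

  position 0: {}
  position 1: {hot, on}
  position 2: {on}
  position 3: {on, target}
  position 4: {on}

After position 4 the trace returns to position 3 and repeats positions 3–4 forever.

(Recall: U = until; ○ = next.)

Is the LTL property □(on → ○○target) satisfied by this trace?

Violated

on → ○○target must hold at every position from 0 onward. It fails at position 2, so □(on → ○○target) is false.
Positions where on holds: 1, 2, 3, 4.
Check ○○target at each: 1→ok, 2→fails, 3→ok, 4→fails.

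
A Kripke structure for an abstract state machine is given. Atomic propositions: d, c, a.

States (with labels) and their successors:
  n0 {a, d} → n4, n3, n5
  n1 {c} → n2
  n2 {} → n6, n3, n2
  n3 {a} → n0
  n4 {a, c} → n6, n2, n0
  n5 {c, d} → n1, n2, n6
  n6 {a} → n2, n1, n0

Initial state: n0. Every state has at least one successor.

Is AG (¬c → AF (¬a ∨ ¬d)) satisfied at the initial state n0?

States satisfying ¬c → AF (¬a ∨ ¬d): {n0, n1, n2, n3, n4, n5, n6}.
States satisfying AG (¬c → AF (¬a ∨ ¬d)): {n0, n1, n2, n3, n4, n5, n6}.
Every state reachable from n0 satisfies ¬c → AF (¬a ∨ ¬d).
n0 ∈ Sat(AG (¬c → AF (¬a ∨ ¬d))).

Satisfied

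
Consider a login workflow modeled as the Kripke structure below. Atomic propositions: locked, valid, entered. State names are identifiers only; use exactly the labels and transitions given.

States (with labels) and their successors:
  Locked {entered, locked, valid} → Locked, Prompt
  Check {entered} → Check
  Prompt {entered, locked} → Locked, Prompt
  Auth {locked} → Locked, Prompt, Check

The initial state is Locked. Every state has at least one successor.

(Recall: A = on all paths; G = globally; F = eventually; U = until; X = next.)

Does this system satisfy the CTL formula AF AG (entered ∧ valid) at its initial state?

States satisfying AG (entered ∧ valid): ∅.
States satisfying AF AG (entered ∧ valid): ∅.
There is a path from Locked along which AG (entered ∧ valid) never holds.
Locked ∉ Sat(AF AG (entered ∧ valid)).

No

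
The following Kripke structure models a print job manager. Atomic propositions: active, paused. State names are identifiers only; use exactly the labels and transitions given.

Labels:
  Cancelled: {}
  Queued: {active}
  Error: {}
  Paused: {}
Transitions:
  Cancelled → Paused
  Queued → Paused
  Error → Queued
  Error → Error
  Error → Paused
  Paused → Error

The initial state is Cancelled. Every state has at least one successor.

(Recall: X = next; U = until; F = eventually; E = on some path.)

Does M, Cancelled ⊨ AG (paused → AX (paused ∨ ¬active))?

Satisfied

States satisfying paused → AX (paused ∨ ¬active): {Cancelled, Queued, Error, Paused}.
States satisfying AG (paused → AX (paused ∨ ¬active)): {Cancelled, Queued, Error, Paused}.
Every state reachable from Cancelled satisfies paused → AX (paused ∨ ¬active).
Cancelled ∈ Sat(AG (paused → AX (paused ∨ ¬active))).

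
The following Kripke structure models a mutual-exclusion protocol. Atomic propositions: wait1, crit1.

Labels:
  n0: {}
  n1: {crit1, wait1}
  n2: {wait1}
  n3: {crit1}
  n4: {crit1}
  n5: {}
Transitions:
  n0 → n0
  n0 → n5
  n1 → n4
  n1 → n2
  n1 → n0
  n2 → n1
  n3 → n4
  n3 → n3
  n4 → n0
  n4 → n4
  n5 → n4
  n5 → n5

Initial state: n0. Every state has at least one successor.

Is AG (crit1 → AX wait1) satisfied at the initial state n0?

States satisfying crit1 → AX wait1: {n0, n2, n5}.
States satisfying AG (crit1 → AX wait1): ∅.
n4 is reachable from n0 and violates crit1 → AX wait1, so AG fails at n0.
n0 ∉ Sat(AG (crit1 → AX wait1)).

Does not hold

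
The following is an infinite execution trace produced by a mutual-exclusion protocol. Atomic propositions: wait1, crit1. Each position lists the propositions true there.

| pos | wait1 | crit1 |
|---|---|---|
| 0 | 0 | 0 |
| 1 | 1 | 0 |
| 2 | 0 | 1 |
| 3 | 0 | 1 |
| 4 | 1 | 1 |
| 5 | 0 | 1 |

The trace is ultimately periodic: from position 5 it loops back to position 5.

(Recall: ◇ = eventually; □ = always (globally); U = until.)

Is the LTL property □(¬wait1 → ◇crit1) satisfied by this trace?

Satisfied

¬wait1 → ◇crit1 holds at every position 0..5, and those are all positions ever visited, so □(¬wait1 → ◇crit1) holds.
Positions where ¬wait1 holds: 0, 2, 3, 5.
Check ◇crit1 at each: 0→ok, 2→ok, 3→ok, 5→ok.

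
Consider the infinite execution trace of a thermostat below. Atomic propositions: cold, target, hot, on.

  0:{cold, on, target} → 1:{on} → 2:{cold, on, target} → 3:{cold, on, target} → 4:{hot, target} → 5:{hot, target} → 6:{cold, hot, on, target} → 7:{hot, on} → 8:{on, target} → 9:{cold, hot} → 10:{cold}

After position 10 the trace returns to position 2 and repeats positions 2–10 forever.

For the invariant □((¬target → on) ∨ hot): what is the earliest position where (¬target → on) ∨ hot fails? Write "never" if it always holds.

Check (¬target → on) ∨ hot at each position in order: 0 ✓, 1 ✓, 2 ✓, 3 ✓, 4 ✓, 5 ✓, 6 ✓, 7 ✓, 8 ✓, 9 ✓.
At position 10 the labels are {cold}, so (¬target → on) ∨ hot is false there. This is the first violation.

10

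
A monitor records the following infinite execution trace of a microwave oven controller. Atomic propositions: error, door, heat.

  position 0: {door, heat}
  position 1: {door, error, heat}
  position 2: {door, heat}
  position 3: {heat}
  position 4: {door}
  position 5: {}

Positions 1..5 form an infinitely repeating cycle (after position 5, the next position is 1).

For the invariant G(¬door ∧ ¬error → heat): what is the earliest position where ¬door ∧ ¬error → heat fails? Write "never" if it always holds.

Check ¬door ∧ ¬error → heat at each position in order: 0 ✓, 1 ✓, 2 ✓, 3 ✓, 4 ✓.
At position 5 the labels are {}, so ¬door ∧ ¬error → heat is false there. This is the first violation.

5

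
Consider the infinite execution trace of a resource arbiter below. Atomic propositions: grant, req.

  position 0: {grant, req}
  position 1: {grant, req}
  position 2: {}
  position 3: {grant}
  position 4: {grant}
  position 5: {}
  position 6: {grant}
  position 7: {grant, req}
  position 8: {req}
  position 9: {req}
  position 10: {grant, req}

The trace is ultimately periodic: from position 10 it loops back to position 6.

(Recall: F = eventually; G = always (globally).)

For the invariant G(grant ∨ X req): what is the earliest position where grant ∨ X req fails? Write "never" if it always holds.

Check grant ∨ X req at each position in order: 0 ✓, 1 ✓.
At position 2 the labels are {} and the next position 3 has {grant}, so grant ∨ X req is false there. This is the first violation.

2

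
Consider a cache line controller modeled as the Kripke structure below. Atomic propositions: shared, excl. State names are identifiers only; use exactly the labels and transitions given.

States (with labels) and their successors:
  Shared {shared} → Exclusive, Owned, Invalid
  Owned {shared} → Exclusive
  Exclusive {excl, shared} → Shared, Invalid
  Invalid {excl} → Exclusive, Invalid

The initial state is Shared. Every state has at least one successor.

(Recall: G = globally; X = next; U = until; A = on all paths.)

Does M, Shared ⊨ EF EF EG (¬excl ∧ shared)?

States satisfying EF EG (¬excl ∧ shared): ∅.
States satisfying EF EF EG (¬excl ∧ shared): ∅.
No suitable path/successor from Shared witnesses the formula.
Shared ∉ Sat(EF EF EG (¬excl ∧ shared)).

Does not hold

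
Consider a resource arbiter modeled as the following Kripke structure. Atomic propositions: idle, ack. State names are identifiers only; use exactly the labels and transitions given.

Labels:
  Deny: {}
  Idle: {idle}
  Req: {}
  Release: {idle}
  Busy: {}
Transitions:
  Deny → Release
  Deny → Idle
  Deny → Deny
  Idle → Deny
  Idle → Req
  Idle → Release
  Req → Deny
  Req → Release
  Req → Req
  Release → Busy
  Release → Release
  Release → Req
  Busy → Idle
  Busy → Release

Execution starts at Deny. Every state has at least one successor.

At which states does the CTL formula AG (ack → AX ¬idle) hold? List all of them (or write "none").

States satisfying ack → AX ¬idle: {Deny, Idle, Req, Release, Busy}.
States satisfying AG (ack → AX ¬idle): {Deny, Idle, Req, Release, Busy}.

{Deny, Idle, Req, Release, Busy}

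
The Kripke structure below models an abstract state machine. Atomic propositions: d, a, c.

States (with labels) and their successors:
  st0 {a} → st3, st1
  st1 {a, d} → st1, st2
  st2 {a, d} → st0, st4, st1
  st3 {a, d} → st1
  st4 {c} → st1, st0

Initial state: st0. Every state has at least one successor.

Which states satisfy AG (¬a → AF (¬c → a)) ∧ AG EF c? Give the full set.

{st0, st1, st2, st3, st4}

States satisfying ¬a → AF (¬c → a): {st0, st1, st2, st3, st4}.
States satisfying AG (¬a → AF (¬c → a)): {st0, st1, st2, st3, st4}.
States satisfying EF c: {st0, st1, st2, st3, st4}.
States satisfying AG EF c: {st0, st1, st2, st3, st4}.
States satisfying AG (¬a → AF (¬c → a)) ∧ AG EF c: {st0, st1, st2, st3, st4}.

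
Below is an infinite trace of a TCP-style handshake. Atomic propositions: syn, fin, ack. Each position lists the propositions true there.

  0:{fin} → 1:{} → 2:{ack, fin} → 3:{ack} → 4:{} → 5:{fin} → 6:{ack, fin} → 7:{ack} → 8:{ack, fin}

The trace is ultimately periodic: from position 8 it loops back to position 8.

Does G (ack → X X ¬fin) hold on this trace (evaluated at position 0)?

No

ack → X X ¬fin must hold at every position from 0 onward. It fails at position 3, so G (ack → X X ¬fin) is false.
Positions where ack holds: 2, 3, 6, 7, 8.
Check X X ¬fin at each: 2→ok, 3→fails, 6→fails, 7→fails, 8→fails.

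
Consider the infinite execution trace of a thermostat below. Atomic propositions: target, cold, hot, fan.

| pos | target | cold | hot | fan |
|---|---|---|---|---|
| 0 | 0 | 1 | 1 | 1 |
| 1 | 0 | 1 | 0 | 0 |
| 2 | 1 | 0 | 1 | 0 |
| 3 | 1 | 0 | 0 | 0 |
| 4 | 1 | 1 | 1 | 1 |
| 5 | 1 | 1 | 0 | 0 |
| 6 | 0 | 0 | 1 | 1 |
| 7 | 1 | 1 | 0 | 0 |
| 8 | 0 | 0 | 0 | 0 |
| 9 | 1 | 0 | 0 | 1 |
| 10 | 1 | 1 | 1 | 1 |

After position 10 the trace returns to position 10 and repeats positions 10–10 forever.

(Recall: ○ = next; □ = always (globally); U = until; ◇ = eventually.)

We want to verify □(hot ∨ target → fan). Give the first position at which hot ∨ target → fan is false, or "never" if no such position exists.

2

Check hot ∨ target → fan at each position in order: 0 ✓, 1 ✓.
At position 2 the labels are {hot, target}, so hot ∨ target → fan is false there. This is the first violation.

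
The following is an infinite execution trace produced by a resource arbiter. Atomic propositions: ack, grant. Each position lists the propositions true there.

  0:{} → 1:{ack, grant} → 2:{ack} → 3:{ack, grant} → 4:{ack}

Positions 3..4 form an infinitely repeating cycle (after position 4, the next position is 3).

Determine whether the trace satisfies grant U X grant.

Yes

Walking from position 0: X grant first holds at position 0, and grant holds at every earlier position along the way, so grant U X grant holds.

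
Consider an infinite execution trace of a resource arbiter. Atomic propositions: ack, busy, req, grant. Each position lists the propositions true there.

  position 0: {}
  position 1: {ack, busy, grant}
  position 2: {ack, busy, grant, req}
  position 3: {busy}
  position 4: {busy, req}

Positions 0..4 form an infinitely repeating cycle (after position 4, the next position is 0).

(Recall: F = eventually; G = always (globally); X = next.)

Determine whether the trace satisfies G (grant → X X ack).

grant → X X ack must hold at every position from 0 onward. It fails at position 1, so G (grant → X X ack) is false.
Positions where grant holds: 1, 2.
Check X X ack at each: 1→fails, 2→fails.

No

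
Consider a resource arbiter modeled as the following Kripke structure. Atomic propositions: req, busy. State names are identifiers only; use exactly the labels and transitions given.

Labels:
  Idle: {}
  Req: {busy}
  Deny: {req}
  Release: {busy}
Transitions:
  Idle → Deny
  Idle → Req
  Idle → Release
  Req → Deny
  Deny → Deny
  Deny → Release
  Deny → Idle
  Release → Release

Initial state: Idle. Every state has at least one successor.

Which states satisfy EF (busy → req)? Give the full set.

{Idle, Req, Deny}

States satisfying busy → req: {Idle, Deny}.
States satisfying EF (busy → req): {Idle, Req, Deny}.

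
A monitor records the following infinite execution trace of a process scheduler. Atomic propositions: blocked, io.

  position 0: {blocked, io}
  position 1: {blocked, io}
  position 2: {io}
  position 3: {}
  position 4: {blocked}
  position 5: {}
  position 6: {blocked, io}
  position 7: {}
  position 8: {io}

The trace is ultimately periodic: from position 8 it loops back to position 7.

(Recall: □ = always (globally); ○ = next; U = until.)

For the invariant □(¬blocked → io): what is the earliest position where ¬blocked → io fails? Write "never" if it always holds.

Check ¬blocked → io at each position in order: 0 ✓, 1 ✓, 2 ✓.
At position 3 the labels are {}, so ¬blocked → io is false there. This is the first violation.

3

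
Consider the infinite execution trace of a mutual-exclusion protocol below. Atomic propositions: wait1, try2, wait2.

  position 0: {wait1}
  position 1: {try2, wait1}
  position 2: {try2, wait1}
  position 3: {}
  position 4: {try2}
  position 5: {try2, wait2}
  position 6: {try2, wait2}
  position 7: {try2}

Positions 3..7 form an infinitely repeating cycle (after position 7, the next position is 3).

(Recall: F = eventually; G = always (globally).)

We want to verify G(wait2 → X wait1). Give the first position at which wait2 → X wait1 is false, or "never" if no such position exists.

5

Check wait2 → X wait1 at each position in order: 0 ✓, 1 ✓, 2 ✓, 3 ✓, 4 ✓.
At position 5 the labels are {try2, wait2} and the next position 6 has {try2, wait2}, so wait2 → X wait1 is false there. This is the first violation.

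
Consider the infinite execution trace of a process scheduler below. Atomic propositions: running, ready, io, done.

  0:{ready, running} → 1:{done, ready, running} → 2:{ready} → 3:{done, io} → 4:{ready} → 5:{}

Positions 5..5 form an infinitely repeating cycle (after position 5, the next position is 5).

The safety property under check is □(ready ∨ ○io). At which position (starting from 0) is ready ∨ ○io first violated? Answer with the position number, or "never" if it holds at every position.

3

Check ready ∨ ○io at each position in order: 0 ✓, 1 ✓, 2 ✓.
At position 3 the labels are {done, io} and the next position 4 has {ready}, so ready ∨ ○io is false there. This is the first violation.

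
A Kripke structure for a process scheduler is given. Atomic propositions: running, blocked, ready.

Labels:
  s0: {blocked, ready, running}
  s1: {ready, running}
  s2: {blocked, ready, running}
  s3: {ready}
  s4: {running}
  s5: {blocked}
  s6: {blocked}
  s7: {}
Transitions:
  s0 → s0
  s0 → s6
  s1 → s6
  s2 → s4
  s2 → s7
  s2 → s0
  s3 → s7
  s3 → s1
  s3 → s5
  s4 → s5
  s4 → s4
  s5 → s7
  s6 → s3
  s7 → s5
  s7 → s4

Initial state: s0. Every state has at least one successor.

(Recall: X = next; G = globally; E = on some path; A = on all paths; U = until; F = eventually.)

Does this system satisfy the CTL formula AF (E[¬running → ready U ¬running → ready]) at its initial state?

States satisfying E[¬running → ready U ¬running → ready]: {s0, s1, s2, s3, s4}.
States satisfying AF (E[¬running → ready U ¬running → ready]): {s0, s1, s2, s3, s4, s6}.
s0 ∈ Sat(AF (E[¬running → ready U ¬running → ready])).

Satisfied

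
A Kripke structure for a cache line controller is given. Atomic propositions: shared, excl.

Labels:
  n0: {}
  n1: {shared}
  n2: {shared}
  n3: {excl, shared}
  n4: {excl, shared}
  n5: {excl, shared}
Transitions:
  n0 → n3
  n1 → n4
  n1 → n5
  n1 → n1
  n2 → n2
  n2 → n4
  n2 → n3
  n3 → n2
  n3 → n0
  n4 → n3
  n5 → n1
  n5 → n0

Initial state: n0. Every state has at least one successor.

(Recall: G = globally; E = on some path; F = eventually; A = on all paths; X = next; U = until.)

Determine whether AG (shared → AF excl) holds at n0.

States satisfying shared → AF excl: {n0, n3, n4, n5}.
States satisfying AG (shared → AF excl): ∅.
n2 is reachable from n0 and violates shared → AF excl, so AG fails at n0.
n0 ∉ Sat(AG (shared → AF excl)).

No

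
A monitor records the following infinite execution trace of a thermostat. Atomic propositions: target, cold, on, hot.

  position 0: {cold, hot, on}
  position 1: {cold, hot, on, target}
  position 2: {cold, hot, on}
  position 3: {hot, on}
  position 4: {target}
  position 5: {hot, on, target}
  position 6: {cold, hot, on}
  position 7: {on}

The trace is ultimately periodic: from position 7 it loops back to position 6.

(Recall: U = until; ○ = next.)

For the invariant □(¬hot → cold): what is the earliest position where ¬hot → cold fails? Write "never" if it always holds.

Check ¬hot → cold at each position in order: 0 ✓, 1 ✓, 2 ✓, 3 ✓.
At position 4 the labels are {target}, so ¬hot → cold is false there. This is the first violation.

4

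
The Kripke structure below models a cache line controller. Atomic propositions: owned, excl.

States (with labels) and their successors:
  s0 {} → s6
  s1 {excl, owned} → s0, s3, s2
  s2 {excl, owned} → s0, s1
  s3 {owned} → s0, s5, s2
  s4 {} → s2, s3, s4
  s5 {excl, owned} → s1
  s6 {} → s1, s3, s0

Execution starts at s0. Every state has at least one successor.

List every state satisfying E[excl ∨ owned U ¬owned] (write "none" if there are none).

{s0, s1, s2, s3, s4, s5, s6}

States satisfying excl ∨ owned: {s1, s2, s3, s5}.
States satisfying ¬owned: {s0, s4, s6}.
States satisfying E[excl ∨ owned U ¬owned]: {s0, s1, s2, s3, s4, s5, s6}.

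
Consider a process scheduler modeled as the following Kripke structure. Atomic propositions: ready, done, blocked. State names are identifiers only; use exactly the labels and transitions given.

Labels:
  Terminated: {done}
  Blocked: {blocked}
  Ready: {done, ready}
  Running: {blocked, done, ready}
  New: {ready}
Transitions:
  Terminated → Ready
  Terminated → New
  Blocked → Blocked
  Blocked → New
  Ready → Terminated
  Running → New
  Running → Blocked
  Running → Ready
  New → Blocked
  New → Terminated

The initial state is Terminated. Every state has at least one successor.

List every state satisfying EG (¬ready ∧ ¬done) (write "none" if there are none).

{Blocked}

States satisfying ¬ready ∧ ¬done: {Blocked}.
States satisfying EG (¬ready ∧ ¬done): {Blocked}.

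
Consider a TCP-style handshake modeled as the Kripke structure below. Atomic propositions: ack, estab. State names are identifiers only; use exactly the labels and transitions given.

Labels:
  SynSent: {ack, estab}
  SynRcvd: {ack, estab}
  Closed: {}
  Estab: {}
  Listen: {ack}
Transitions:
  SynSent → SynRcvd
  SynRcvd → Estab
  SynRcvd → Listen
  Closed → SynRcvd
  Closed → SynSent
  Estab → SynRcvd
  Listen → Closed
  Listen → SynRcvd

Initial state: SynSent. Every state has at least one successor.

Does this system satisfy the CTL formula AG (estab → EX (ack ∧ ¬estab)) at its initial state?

States satisfying estab → EX (ack ∧ ¬estab): {SynRcvd, Closed, Estab, Listen}.
States satisfying AG (estab → EX (ack ∧ ¬estab)): ∅.
SynSent is reachable from SynSent and violates estab → EX (ack ∧ ¬estab), so AG fails at SynSent.
SynSent ∉ Sat(AG (estab → EX (ack ∧ ¬estab))).

Does not hold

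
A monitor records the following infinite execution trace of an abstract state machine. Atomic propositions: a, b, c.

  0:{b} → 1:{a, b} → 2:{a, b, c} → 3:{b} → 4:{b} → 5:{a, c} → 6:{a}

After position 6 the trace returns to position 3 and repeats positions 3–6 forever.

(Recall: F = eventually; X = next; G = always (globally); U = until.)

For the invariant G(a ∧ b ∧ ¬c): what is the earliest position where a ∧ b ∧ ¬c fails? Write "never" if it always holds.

0

At position 0 the labels are {b}, so a ∧ b ∧ ¬c is false there. This is the first violation.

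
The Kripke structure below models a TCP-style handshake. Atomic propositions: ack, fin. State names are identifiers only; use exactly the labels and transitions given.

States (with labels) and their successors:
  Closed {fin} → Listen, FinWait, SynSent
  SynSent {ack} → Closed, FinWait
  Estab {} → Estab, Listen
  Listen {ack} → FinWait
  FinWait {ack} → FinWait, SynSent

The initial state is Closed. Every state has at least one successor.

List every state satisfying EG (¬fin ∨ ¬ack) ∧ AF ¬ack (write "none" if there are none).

{Closed, Estab}

States satisfying ¬fin ∨ ¬ack: {Closed, SynSent, Estab, Listen, FinWait}.
States satisfying EG (¬fin ∨ ¬ack): {Closed, SynSent, Estab, Listen, FinWait}.
States satisfying ¬ack: {Closed, Estab}.
States satisfying AF ¬ack: {Closed, Estab}.
States satisfying EG (¬fin ∨ ¬ack) ∧ AF ¬ack: {Closed, Estab}.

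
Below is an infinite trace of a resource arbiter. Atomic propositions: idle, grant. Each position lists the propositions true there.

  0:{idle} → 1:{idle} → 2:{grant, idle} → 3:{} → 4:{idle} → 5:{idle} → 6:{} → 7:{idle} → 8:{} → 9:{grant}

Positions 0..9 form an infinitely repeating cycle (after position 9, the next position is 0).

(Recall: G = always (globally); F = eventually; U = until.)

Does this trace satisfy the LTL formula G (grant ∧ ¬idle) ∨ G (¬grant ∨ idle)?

Violated

grant ∧ ¬idle must hold at every position from 0 onward. It fails at position 0, so G (grant ∧ ¬idle) is false.
¬grant ∨ idle must hold at every position from 0 onward. It fails at position 9, so G (¬grant ∨ idle) is false.
At position 0: G (grant ∧ ¬idle) is false; G (¬grant ∨ idle) is false; so G (grant ∧ ¬idle) ∨ G (¬grant ∨ idle) is false.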